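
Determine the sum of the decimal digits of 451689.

33

4+5+1+6+8+9 = 33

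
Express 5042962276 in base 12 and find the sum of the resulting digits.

5042962276 in base 12 is B88A64B44.
Digit sum: 11+8+8+10+6+4+11+4+4 = 66.

66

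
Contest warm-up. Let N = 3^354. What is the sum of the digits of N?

792

3^354 = 7960203505214079922596627255169838497787047322828694156142117910690491617566742105220063689523875143398306807872117412260518969904597664896897486680228885639266332044169
Sum of its 169 digits: 792.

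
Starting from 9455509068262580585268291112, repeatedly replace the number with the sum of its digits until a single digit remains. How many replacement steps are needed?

2

9455509068262580585268291112 → 124 → 7 (2 steps)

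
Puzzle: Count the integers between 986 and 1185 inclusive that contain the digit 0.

119

The integers in [986, 1185] that contain the digit 0: 990, 1000, 1001, 1002, 1003, 1004, …, 1170, 1180.
119 qualify.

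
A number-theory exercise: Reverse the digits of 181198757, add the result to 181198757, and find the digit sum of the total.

58

Reversal of 181198757 is 757891181; 181198757 + 757891181 = 939089938.
Digit sum of 939089938: 9+3+9+0+8+9+9+3+8 = 58.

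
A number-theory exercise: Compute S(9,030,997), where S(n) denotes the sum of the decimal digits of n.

9+0+3+0+9+9+7 = 37

37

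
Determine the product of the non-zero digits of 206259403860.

2×6×2×5×9×4×3×8×6 = 622080

622080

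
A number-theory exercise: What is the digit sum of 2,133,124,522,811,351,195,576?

2+1+3+3+1+2+4+5+2+2+8+1+1+3+5+1+1+9+5+5+7+6 = 77

77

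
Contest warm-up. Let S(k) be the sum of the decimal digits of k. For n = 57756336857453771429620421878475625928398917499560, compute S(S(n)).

8

First digit sum: 260.
2+6+0 = 8.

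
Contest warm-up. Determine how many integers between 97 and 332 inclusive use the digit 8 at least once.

The integers in [97, 332] that use the digit 8 at least once: 98, 108, 118, 128, 138, 148, …, 318, 328.
42 qualify.

42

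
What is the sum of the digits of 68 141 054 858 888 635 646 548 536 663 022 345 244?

176

6+8+1+4+1+0+5+4+8+5+8+8+8+8+6+3+5+6+4+6+5+4+8+5+3+6+6+6+3+0+2+2+3+4+5+2+4+4 = 176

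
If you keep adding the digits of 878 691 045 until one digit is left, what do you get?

3

8+7+8+6+9+1+0+4+5 = 48
4+8 = 12
1+2 = 3
(Equivalently, 878 691 045 mod 9 = 3.)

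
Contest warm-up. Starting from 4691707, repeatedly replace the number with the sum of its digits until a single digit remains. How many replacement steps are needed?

4691707 → 34 → 7 (2 steps)

2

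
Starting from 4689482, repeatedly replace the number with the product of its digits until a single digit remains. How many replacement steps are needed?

4689482 → 110592 → 0 (2 steps)

2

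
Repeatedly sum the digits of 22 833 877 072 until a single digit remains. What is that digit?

4

2+2+8+3+3+8+7+7+0+7+2 = 49
4+9 = 13
1+3 = 4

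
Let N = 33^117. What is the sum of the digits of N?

33^117 = 4635866977241184356584494450046789736941180088683332136739745856270210446902601558555974453401554639518962303298935411282166025744167266804214951230975731827936856839499740288673
Sum of its 178 digits: 828.

828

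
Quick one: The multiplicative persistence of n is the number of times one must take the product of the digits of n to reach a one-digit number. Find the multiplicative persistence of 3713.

3713 → 63 → 18 → 8 (3 steps)

3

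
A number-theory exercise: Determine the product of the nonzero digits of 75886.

13440

7×5×8×8×6 = 13440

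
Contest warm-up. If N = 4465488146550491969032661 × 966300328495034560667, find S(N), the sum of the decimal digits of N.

4465488146550491969032661 × 966300328495034560667 = 4315002662902423421028945070435603107108944887
Sum of its 46 digits: 169.

169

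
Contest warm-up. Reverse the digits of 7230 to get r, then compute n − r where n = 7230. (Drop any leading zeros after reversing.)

Reverse of 7230 is 327.
7230 − 327 = 6903

6903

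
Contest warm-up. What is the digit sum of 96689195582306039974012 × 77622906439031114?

179

96689195582306039974012 × 77622906439031114 = 7505296382350522252398675337591019409368
Sum of its 40 digits: 179.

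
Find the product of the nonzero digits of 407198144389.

6967296

4×7×1×9×8×1×4×4×3×8×9 = 6967296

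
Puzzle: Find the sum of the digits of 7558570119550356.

72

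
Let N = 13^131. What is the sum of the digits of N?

673

13^131 = 84446013468429611953806430265259666320755791539655388448911953050786952005835754230843570848221679128927323788902413461438838361158249677358207637
Sum of its 146 digits: 673.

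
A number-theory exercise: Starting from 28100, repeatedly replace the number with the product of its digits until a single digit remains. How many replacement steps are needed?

28100 → 0 (1 step)

1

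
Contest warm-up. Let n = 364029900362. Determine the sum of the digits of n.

44

3+6+4+0+2+9+9+0+0+3+6+2 = 44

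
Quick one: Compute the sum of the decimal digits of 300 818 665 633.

49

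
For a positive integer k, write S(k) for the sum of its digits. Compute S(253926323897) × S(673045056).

2124

S(253926323897) = 2+5+3+9+2+6+3+2+3+8+9+7 = 59.
S(673045056) = 6+7+3+0+4+5+0+5+6 = 36.
59 · 36 = 2124.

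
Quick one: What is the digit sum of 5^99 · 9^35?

441

5^99 · 9^35 = 3949283035155855011764629542789501591672691590789500057153836760914789039134120685048401355743408203125
Sum of its 103 digits: 441.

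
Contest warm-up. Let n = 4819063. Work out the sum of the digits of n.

31

4+8+1+9+0+6+3 = 31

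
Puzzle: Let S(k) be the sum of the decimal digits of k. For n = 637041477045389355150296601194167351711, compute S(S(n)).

13

First digit sum: 157.
1+5+7 = 13.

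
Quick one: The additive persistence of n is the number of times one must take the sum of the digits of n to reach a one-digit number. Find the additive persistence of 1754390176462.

1754390176462 → 55 → 10 → 1 (3 steps)

3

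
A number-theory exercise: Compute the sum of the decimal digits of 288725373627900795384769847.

2+8+8+7+2+5+3+7+3+6+2+7+9+0+0+7+9+5+3+8+4+7+6+9+8+4+7 = 146

146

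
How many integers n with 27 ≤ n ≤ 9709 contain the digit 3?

The integers in [27, 9709] that contain the digit 3: 30, 31, 32, 33, 34, 35, …, 9693, 9703.
3380 qualify.

3380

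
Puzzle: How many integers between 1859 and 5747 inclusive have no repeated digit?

1959

The integers in [1859, 5747] that have no repeated digit: 1859, 1860, 1862, 1863, 1864, 1865, …, 5743, 5746.
1959 qualify.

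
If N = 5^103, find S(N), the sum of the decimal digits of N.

338

5^103 = 986076131526264756764660706603482787091508043886278755962848663330078125
Sum of its 72 digits: 338.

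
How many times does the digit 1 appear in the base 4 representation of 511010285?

8

511010285 in base 4 is 132131112113231.
The digit 1 appears 8 times.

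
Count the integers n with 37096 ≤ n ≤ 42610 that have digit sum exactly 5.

The integers in [37096, 42610] that have digit sum exactly 5: 40001, 40010, 40100, 41000.
4 qualify.

4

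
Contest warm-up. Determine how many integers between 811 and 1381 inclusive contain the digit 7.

The integers in [811, 1381] that contain the digit 7: 817, 827, 837, 847, 857, 867, …, 1378, 1379.
111 qualify.

111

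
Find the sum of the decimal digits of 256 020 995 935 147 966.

2+5+6+0+2+0+9+9+5+9+3+5+1+4+7+9+6+6 = 88

88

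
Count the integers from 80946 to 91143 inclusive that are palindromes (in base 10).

102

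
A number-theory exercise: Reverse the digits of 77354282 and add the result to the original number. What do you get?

105599659

Reverse of 77354282 is 28245377.
77354282 + 28245377 = 105599659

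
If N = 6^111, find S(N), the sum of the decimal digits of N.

387

6^111 = 237022073235798140523131680268796863968652076808504395016684686594984571128407503405056
Sum of its 87 digits: 387.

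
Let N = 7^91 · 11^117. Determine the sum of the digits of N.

7^91 · 11^117 = 5582976564254332390622276779778398828364684428315503066271860369532430108579430879405194253797801420787816953098407835195532927455094494088965098636029260131105166403007881278562317946806630536199853
Sum of its 199 digits: 920.

920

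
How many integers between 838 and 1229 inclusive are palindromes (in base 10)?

The integers in [838, 1229] that are palindromes (in base 10): 838, 848, 858, 868, 878, 888, …, 1111, 1221.
20 qualify.

20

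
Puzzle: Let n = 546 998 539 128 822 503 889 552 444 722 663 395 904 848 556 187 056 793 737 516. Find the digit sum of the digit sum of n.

First digit sum: 305.
3+0+5 = 8.

8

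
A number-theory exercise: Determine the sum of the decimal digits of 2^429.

2^429 = 1386334847060407429789207092071541851718218537687908287585239790307310653902812811519987203052069789048695605480701785914487078912
Sum of its 130 digits: 593.

593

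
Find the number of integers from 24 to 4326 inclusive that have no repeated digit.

The integers in [24, 4326] that have no repeated digit: 24, 25, 26, 27, 28, 29, …, 4325, 4326.
2415 qualify.

2415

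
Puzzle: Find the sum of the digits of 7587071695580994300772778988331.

7+5+8+7+0+7+1+6+9+5+5+8+0+9+9+4+3+0+0+7+7+2+7+7+8+9+8+8+3+3+1 = 163

163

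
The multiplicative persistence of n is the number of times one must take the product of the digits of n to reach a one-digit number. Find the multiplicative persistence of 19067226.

1

19067226 → 0 (1 step)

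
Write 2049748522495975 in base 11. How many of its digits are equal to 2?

2

2049748522495975 in base 11 is 54412751512A404.
The digit 2 appears 2 times.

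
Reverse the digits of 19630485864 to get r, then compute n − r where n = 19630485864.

-27227917827

Reverse of 19630485864 is 46858403691.
19630485864 − 46858403691 = -27227917827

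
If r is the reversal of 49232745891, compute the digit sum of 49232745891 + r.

Reversal of 49232745891 is 19854723294; 49232745891 + 19854723294 = 69087469185.
Digit sum of 69087469185: 6+9+0+8+7+4+6+9+1+8+5 = 63.

63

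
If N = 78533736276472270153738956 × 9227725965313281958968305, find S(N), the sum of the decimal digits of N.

279

78533736276472270153738956 × 9227725965313281958968305 = 724687797391468788645944977744850322707772047789580
Sum of its 51 digits: 279.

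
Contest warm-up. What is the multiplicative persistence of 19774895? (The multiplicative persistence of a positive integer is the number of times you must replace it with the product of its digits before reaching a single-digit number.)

2

19774895 → 635040 → 0 (2 steps)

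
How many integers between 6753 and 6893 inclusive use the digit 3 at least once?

24

The integers in [6753, 6893] that use the digit 3 at least once: 6753, 6763, 6773, 6783, 6793, 6803, …, 6883, 6893.
24 qualify.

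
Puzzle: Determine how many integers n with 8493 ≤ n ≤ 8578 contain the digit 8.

86

The integers in [8493, 8578] that contain the digit 8: 8493, 8494, 8495, 8496, 8497, 8498, …, 8577, 8578.
86 qualify.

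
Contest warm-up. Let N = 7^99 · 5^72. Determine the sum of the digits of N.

613

7^99 · 5^72 = 97846720384723610667019919144891380936830332570835854624431504933706540075067247774452875558846842718452307963161729276180267333984375
Sum of its 134 digits: 613.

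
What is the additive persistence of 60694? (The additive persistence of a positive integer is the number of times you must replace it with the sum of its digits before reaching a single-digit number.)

60694 → 25 → 7 (2 steps)

2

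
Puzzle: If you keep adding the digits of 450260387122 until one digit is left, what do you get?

4

4+5+0+2+6+0+3+8+7+1+2+2 = 40
4+0 = 4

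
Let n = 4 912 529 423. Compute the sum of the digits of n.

4+9+1+2+5+2+9+4+2+3 = 41

41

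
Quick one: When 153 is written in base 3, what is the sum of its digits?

5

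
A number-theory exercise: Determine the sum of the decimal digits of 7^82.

7^82 = 1986274564260074954771227439341817016242885890299592103563430267952049
Sum of its 70 digits: 313.

313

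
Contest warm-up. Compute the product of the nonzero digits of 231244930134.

62208

2×3×1×2×4×4×9×3×1×3×4 = 62208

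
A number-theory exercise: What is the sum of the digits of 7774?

25

7+7+7+4 = 25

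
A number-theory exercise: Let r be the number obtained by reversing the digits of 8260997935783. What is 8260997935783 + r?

12136395926411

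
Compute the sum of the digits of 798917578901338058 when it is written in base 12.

85

798917578901338058 in base 12 is 43A2BB0B144548322.
Digit sum: 4+3+10+2+11+11+0+11+1+4+4+5+4+8+3+2+2 = 85.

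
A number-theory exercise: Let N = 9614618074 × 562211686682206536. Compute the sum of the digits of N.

120

9614618074 × 562211686682206536 = 5405450644188768055226531664
Sum of its 28 digits: 120.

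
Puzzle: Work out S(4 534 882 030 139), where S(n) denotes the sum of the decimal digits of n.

50

4+5+3+4+8+8+2+0+3+0+1+3+9 = 50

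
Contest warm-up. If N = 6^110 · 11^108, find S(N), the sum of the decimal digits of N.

6^110 · 11^108 = 1166937346834335600926980137882225372636049930449301830868649119440958858887074917789249985378454732156057794861558545316560181461097799877586499256005116972552533989404532634732376961720451445293056
Sum of its 199 digits: 954.

954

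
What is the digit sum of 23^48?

289

23^48 = 230640796319223839361986981083444028527480075343400946297318327681
Sum of its 66 digits: 289.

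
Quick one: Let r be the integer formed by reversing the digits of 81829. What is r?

92818

Reversing 81829 gives 92818.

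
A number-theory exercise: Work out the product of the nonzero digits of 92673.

2268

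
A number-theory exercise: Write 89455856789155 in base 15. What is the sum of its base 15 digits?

89455856789155 in base 15 is A51E4364D98A.
Digit sum: 10+5+1+14+4+3+6+4+13+9+8+10 = 87.

87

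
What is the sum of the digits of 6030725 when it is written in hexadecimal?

6030725 in base 16 is 5C0585.
Digit sum: 5+12+0+5+8+5 = 35.

35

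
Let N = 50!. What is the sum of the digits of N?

216

50! = 30414093201713378043612608166064768844377641568960512000000000000
Sum of its 65 digits: 216.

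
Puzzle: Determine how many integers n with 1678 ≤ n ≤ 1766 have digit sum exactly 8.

The integers in [1678, 1766] that have digit sum exactly 8: 1700.
1 qualifies.

1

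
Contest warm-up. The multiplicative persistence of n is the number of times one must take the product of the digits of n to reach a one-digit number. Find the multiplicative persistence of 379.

379 → 189 → 72 → 14 → 4 (4 steps)

4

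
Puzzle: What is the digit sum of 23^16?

23^16 = 6132610415680998648961
Sum of its 22 digits: 103.

103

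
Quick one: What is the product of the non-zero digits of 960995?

9×6×9×9×5 = 21870

21870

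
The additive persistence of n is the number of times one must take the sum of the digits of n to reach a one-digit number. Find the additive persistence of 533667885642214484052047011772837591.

533667885642214484052047011772837591 → 155 → 11 → 2 (3 steps)

3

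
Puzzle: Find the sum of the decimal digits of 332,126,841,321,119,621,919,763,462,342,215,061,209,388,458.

174

3+3+2+1+2+6+8+4+1+3+2+1+1+1+9+6+2+1+9+1+9+7+6+3+4+6+2+3+4+2+2+1+5+0+6+1+2+0+9+3+8+8+4+5+8 = 174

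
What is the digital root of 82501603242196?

4

8+2+5+0+1+6+0+3+2+4+2+1+9+6 = 49
4+9 = 13
1+3 = 4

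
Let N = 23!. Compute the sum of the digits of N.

99

23! = 25852016738884976640000
Sum of its 23 digits: 99.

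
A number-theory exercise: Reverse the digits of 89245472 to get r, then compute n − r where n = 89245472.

61791174

Reverse of 89245472 is 27454298.
89245472 − 27454298 = 61791174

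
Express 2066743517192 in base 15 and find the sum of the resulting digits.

2066743517192 in base 15 is 38B62784812.
Digit sum: 3+8+11+6+2+7+8+4+8+1+2 = 60.

60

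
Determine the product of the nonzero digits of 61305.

90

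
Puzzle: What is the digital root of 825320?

2

8+2+5+3+2+0 = 20
2+0 = 2
(Equivalently, 825320 mod 9 = 2.)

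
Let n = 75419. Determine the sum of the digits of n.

26

7+5+4+1+9 = 26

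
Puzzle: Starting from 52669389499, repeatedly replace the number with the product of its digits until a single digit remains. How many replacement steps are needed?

2

52669389499 → 226748160 → 0 (2 steps)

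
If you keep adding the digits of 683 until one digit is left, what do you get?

8

6+8+3 = 17
1+7 = 8
(Equivalently, 683 mod 9 = 8.)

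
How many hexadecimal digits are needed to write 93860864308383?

12

93860864308383 in base 16 is 555DAF79B49F, which has 12 digits.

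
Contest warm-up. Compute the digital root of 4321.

1

4+3+2+1 = 10
1+0 = 1
(Equivalently, 4321 mod 9 = 1.)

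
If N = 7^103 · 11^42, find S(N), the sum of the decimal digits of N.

592

7^103 · 11^42 = 60756241275992339022128864664802121247494166922995853378996601004019414488192987748566527679728066790910130151148531333566323796703
Sum of its 131 digits: 592.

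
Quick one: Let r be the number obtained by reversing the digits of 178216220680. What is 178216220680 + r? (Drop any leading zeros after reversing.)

264238833551

Reverse of 178216220680 is 86022612871.
178216220680 + 86022612871 = 264238833551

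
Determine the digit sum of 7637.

23

7+6+3+7 = 23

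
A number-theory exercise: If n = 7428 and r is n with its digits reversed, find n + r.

15675

Reverse of 7428 is 8247.
7428 + 8247 = 15675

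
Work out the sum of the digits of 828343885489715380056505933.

130

8+2+8+3+4+3+8+8+5+4+8+9+7+1+5+3+8+0+0+5+6+5+0+5+9+3+3 = 130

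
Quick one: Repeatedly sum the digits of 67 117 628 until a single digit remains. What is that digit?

6+7+1+1+7+6+2+8 = 38
3+8 = 11
1+1 = 2

2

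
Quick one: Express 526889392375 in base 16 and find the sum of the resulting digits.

526889392375 in base 16 is 7AAD0E18F7.
Digit sum: 7+10+10+13+0+14+1+8+15+7 = 85.

85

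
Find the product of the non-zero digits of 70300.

7×3 = 21

21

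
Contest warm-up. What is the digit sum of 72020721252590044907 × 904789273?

128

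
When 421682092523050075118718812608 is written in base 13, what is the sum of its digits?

421682092523050075118718812608 in base 13 is 479B2C09137A6B973043C232C38.
Digit sum: 4+7+9+11+2+12+0+9+1+3+7+10+6+11+9+7+3+0+4+3+12+2+3+2+12+3+8 = 160.

160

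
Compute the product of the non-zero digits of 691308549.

6×9×1×3×8×5×4×9 = 233280

233280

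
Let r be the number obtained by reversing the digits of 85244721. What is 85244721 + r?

Reverse of 85244721 is 12744258.
85244721 + 12744258 = 97988979

97988979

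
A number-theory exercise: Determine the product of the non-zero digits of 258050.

400

2×5×8×5 = 400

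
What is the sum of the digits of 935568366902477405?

89

9+3+5+5+6+8+3+6+6+9+0+2+4+7+7+4+0+5 = 89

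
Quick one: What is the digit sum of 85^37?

85^37 = 244624669227182511697354146962987861132150819830712862312793731689453125
Sum of its 72 digits: 319.

319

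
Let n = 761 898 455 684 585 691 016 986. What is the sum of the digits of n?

135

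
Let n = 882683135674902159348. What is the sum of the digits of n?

8+8+2+6+8+3+1+3+5+6+7+4+9+0+2+1+5+9+3+4+8 = 102

102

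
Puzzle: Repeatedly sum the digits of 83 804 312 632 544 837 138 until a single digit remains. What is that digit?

8+3+8+0+4+3+1+2+6+3+2+5+4+4+8+3+7+1+3+8 = 83
8+3 = 11
1+1 = 2
(Equivalently, 83 804 312 632 544 837 138 mod 9 = 2.)

2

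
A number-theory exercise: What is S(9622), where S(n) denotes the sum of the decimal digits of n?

9+6+2+2 = 19

19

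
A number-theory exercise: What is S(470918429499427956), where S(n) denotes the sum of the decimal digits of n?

99

4+7+0+9+1+8+4+2+9+4+9+9+4+2+7+9+5+6 = 99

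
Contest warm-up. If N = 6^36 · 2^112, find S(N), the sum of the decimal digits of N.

270

6^36 · 2^112 = 53555555478796130213758760611429651530694121056553276723429376
Sum of its 62 digits: 270.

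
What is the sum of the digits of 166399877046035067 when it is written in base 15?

113

166399877046035067 in base 15 is 5A777CA06BB942C.
Digit sum: 5+10+7+7+7+12+10+0+6+11+11+9+4+2+12 = 113.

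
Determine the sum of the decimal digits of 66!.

351

66! = 544344939077443064003729240247842752644293064388798874532860126869671081148416000000000000000
Sum of its 93 digits: 351.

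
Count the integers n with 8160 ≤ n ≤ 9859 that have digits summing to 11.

9

The integers in [8160, 9859] that have digits summing to 11: 8201, 8210, 8300, 9002, 9011, 9020, 9101, 9110, 9200.
9 qualify.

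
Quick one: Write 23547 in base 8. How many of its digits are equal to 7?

23547 in base 8 is 55773.
The digit 7 appears 2 times.

2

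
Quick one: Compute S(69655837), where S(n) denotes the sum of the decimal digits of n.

49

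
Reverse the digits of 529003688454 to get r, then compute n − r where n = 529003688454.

Reverse of 529003688454 is 454886300925.
529003688454 − 454886300925 = 74117387529

74117387529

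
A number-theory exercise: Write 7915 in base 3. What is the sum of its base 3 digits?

9

7915 in base 3 is 101212011.
Digit sum: 1+0+1+2+1+2+0+1+1 = 9.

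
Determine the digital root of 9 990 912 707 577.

9+9+9+0+9+1+2+7+0+7+5+7+7 = 72
7+2 = 9

9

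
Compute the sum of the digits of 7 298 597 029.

7+2+9+8+5+9+7+0+2+9 = 58

58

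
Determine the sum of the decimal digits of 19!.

45

19! = 121645100408832000
Sum of its 18 digits: 45.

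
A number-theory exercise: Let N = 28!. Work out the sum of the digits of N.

90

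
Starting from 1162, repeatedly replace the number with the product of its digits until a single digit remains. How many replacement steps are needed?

1162 → 12 → 2 (2 steps)

2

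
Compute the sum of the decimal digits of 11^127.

11^127 = 1806637477303822266716029385776065981415760142939585978224680412885250944775800039597192990791427632745591838584163460204851532926371
Sum of its 133 digits: 614.

614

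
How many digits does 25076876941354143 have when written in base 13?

15

25076876941354143 in base 13 is 64A47046C334879, which has 15 digits.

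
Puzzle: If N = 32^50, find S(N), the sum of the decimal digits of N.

286

32^50 = 1809251394333065553493296640760748560207343510400633813116524750123642650624
Sum of its 76 digits: 286.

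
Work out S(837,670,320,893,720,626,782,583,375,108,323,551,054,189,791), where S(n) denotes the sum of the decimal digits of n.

199

8+3+7+6+7+0+3+2+0+8+9+3+7+2+0+6+2+6+7+8+2+5+8+3+3+7+5+1+0+8+3+2+3+5+5+1+0+5+4+1+8+9+7+9+1 = 199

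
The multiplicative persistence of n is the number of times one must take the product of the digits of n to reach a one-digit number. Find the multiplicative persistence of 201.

1

201 → 0 (1 step)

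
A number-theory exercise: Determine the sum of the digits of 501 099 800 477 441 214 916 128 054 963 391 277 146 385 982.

195

5+0+1+0+9+9+8+0+0+4+7+7+4+4+1+2+1+4+9+1+6+1+2+8+0+5+4+9+6+3+3+9+1+2+7+7+1+4+6+3+8+5+9+8+2 = 195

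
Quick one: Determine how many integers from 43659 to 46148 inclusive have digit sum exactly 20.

176

The integers in [43659, 46148] that have digit sum exactly 20: 43661, 43670, 43706, 43715, 43724, 43733, …, 46136, 46145.
176 qualify.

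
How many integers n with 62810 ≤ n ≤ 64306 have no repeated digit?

543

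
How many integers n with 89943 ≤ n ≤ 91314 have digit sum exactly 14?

The integers in [89943, 91314] that have digit sum exactly 14: 90005, 90014, 90023, 90032, 90041, 90050, …, 91301, 91310.
35 qualify.

35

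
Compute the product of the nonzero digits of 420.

4×2 = 8

8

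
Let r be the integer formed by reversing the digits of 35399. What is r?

Reversing 35399 gives 99353.

99353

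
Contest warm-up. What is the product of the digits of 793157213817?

7×9×3×1×5×7×2×1×3×8×1×7 = 2222640

2222640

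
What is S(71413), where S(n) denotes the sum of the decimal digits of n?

7+1+4+1+3 = 16

16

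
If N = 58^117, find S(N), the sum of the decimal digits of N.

58^117 = 209447531803945742934521197794187171911263833836117527386887482665498697896030382058078798177268264106056579292064691413765308567667439077793761852212826824229403078045647092074451123942992138816669874126848
Sum of its 207 digits: 982.

982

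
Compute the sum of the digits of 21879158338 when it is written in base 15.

21879158338 in base 15 is 880C0D8AD.
Digit sum: 8+8+0+12+0+13+8+10+13 = 72.

72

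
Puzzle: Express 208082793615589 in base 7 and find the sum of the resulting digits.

61

208082793615589 in base 7 is 61554325414413364.
Digit sum: 6+1+5+5+4+3+2+5+4+1+4+4+1+3+3+6+4 = 61.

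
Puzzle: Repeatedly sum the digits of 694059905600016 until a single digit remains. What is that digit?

6+9+4+0+5+9+9+0+5+6+0+0+0+1+6 = 60
6+0 = 6

6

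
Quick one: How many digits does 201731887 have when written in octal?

10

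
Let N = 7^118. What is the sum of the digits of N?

457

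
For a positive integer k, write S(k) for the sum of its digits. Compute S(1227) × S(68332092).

396

S(1227) = 1+2+2+7 = 12.
S(68332092) = 6+8+3+3+2+0+9+2 = 33.
12 · 33 = 396.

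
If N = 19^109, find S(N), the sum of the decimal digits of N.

19^109 = 24218235827108619536177258655689905274733087906973668975273015474087845429471321842394188336521448527266621220099983995505013875436008159779
Sum of its 140 digits: 658.

658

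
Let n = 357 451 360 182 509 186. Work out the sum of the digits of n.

3+5+7+4+5+1+3+6+0+1+8+2+5+0+9+1+8+6 = 74

74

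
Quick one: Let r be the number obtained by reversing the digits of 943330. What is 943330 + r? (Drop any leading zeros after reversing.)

976679

Reverse of 943330 is 33349.
943330 + 33349 = 976679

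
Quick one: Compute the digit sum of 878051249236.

8+7+8+0+5+1+2+4+9+2+3+6 = 55

55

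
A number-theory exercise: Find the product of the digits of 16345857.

100800

1×6×3×4×5×8×5×7 = 100800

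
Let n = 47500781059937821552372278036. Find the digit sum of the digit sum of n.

First digit sum: 126.
1+2+6 = 9.

9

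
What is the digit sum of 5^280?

904

5^280 = 5147557589468028918138952173471688968608379581234622827186407727103586079575077925903503598852329389191000040737479724643823563424844710048230292664204880460909752315501464181579649448394775390625
Sum of its 196 digits: 904.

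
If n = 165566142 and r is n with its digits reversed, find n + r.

407231703

Reverse of 165566142 is 241665561.
165566142 + 241665561 = 407231703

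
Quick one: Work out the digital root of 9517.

4

9+5+1+7 = 22
2+2 = 4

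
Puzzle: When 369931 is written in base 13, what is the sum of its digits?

369931 in base 13 is CC4C3.
Digit sum: 12+12+4+12+3 = 43.

43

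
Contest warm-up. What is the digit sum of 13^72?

361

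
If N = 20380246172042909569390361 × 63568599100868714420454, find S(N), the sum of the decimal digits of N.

20380246172042909569390361 × 63568599100868714420454 = 1295543698487609960156185597977067978154208843894
Sum of its 49 digits: 264.

264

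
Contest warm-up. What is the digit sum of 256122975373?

2+5+6+1+2+2+9+7+5+3+7+3 = 52

52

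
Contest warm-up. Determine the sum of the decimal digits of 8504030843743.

8+5+0+4+0+3+0+8+4+3+7+4+3 = 49

49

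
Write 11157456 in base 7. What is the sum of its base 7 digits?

24

11157456 in base 7 is 163560012.
Digit sum: 1+6+3+5+6+0+0+1+2 = 24.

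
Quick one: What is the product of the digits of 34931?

3×4×9×3×1 = 324

324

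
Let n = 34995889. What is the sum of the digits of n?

3+4+9+9+5+8+8+9 = 55

55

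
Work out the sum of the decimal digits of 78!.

423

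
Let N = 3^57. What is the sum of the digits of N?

3^57 = 1570042899082081611640534563
Sum of its 28 digits: 108.

108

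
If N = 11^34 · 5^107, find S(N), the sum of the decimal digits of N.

11^34 · 5^107 = 157449671668183809388053714345271676241869058549487673391970652328063391689472183543330174870789051055908203125
Sum of its 111 digits: 509.

509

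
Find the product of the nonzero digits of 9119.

9×1×1×9 = 81

81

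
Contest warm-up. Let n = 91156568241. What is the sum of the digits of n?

48

9+1+1+5+6+5+6+8+2+4+1 = 48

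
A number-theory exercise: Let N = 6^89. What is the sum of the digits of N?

6^89 = 1800782593726645086383198950649858141454002621435149880441896326660096
Sum of its 70 digits: 315.

315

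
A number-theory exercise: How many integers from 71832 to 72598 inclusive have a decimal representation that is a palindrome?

7

The integers in [71832, 72598] that have a decimal representation that is a palindrome: 71917, 72027, 72127, 72227, 72327, 72427, 72527.
7 qualify.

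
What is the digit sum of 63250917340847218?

70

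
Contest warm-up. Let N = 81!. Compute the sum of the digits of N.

486

81! = 5797126020747367985879734231578109105412357244731625958745865049716390179693892056256184534249745940480000000000000000000
Sum of its 121 digits: 486.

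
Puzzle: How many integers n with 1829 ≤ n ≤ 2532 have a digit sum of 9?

The integers in [1829, 2532] that have a digit sum of 9: 2007, 2016, 2025, 2034, 2043, 2052, …, 2511, 2520.
33 qualify.

33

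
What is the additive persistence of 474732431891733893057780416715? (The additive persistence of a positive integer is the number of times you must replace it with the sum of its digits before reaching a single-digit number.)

3

474732431891733893057780416715 → 137 → 11 → 2 (3 steps)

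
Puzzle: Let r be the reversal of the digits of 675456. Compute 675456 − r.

20880

Reverse of 675456 is 654576.
675456 − 654576 = 20880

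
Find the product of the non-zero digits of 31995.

1215

3×1×9×9×5 = 1215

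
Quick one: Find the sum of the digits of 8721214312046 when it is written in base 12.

60

8721214312046 in base 12 is B8A29103B212.
Digit sum: 11+8+10+2+9+1+0+3+11+2+1+2 = 60.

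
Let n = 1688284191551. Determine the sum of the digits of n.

1+6+8+8+2+8+4+1+9+1+5+5+1 = 59

59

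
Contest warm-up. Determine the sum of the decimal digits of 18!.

18! = 6402373705728000
Sum of its 16 digits: 54.

54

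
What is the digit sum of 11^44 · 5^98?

514

11^44 · 5^98 = 2090925561521010404665138772975859805892793213666401769360974189344731821206535560264683226705528795719146728515625
Sum of its 115 digits: 514.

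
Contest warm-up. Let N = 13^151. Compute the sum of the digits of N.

13^151 = 1604893426900600869122943058339200074042717538173708563561768727328532111168979152929302751034763042774648202612459872374195131739043860481933461034923690640920832323237
Sum of its 169 digits: 697.

697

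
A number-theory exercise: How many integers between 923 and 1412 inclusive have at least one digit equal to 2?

173

The integers in [923, 1412] that have at least one digit equal to 2: 923, 924, 925, 926, 927, 928, …, 1402, 1412.
173 qualify.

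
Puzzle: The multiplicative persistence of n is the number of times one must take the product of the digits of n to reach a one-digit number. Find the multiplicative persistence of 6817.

4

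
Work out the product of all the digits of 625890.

0

6×2×5×8×9×0 = 0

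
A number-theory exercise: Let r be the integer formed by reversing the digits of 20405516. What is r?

61550402

Reversing 20405516 gives 61550402.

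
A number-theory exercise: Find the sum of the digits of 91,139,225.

9+1+1+3+9+2+2+5 = 32

32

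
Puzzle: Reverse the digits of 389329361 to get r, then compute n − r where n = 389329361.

225405378

Reverse of 389329361 is 163923983.
389329361 − 163923983 = 225405378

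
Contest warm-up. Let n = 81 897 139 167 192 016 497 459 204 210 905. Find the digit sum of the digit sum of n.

5

First digit sum: 140.
1+4+0 = 5.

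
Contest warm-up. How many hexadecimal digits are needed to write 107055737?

7

107055737 in base 16 is 6618A79, which has 7 digits.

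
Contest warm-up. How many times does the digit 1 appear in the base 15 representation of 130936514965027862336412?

1

130936514965027862336412 in base 15 is 5D8E43C23E1522C8B25C.
The digit 1 appears 1 time.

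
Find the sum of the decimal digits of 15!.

45

15! = 1307674368000
Sum of its 13 digits: 45.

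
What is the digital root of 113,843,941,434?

1+1+3+8+4+3+9+4+1+4+3+4 = 45
4+5 = 9

9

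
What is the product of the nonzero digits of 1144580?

1×1×4×4×5×8 = 640

640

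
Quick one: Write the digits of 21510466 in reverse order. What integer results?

66401512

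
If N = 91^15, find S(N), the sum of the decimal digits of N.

154

91^15 = 243008175525757569678159896851
Sum of its 30 digits: 154.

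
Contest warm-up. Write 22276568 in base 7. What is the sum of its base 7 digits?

26

22276568 in base 7 is 360230156.
Digit sum: 3+6+0+2+3+0+1+5+6 = 26.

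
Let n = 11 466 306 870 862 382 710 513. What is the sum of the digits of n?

1+1+4+6+6+3+0+6+8+7+0+8+6+2+3+8+2+7+1+0+5+1+3 = 88

88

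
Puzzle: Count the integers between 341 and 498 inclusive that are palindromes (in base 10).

16

The integers in [341, 498] that are palindromes (in base 10): 343, 353, 363, 373, 383, 393, …, 484, 494.
16 qualify.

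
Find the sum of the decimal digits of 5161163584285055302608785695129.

5+1+6+1+1+6+3+5+8+4+2+8+5+0+5+5+3+0+2+6+0+8+7+8+5+6+9+5+1+2+9 = 136

136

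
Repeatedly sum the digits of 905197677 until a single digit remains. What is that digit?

6

9+0+5+1+9+7+6+7+7 = 51
5+1 = 6
(Equivalently, 905197677 mod 9 = 6.)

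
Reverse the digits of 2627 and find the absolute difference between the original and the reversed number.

Reverse of 2627 is 7262.
|2627 − 7262| = 4635

4635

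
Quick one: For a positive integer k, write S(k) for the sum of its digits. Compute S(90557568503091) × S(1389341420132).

2583

S(90557568503091) = 9+0+5+5+7+5+6+8+5+0+3+0+9+1 = 63.
S(1389341420132) = 1+3+8+9+3+4+1+4+2+0+1+3+2 = 41.
63 · 41 = 2583.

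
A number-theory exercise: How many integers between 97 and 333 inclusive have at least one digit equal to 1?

The integers in [97, 333] that have at least one digit equal to 1: 100, 101, 102, 103, 104, 105, …, 321, 331.
132 qualify.

132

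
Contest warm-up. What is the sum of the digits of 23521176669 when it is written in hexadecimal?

23521176669 in base 16 is 579F8AC5D.
Digit sum: 5+7+9+15+8+10+12+5+13 = 84.

84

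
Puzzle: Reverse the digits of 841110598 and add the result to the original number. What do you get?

1736121746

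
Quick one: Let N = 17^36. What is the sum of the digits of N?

17^36 = 197770344305988984840145602058543169130838081
Sum of its 45 digits: 199.

199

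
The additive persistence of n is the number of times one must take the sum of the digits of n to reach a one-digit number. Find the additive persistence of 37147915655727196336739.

37147915655727196336739 → 116 → 8 (2 steps)

2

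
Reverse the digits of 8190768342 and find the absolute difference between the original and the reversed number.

Reverse of 8190768342 is 2438670918.
|8190768342 − 2438670918| = 5752097424

5752097424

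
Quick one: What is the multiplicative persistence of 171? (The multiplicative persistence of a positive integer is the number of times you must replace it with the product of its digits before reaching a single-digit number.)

171 → 7 (1 step)

1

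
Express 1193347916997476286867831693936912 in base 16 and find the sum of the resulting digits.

1193347916997476286867831693936912 in base 16 is 3AD62B14F889C2BC6FE3F4AA8910.
Digit sum: 3+10+13+6+2+11+1+4+15+8+8+9+12+2+11+12+6+15+14+3+15+4+10+10+8+9+1+0 = 222.

222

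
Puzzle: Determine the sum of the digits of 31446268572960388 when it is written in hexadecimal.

31446268572960388 in base 16 is 6FB836F3CD8684.
Digit sum: 6+15+11+8+3+6+15+3+12+13+8+6+8+4 = 118.

118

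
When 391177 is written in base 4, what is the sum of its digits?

13

391177 in base 4 is 1133200021.
Digit sum: 1+1+3+3+2+0+0+0+2+1 = 13.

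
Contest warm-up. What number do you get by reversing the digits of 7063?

Reversing 7063 gives 3607.

3607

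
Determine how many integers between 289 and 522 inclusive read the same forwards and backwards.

23

The integers in [289, 522] that read the same forwards and backwards: 292, 303, 313, 323, 333, 343, …, 505, 515.
23 qualify.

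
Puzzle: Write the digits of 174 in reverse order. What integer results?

471

Reversing 174 gives 471.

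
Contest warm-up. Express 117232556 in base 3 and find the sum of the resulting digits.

18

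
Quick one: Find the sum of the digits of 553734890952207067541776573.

5+5+3+7+3+4+8+9+0+9+5+2+2+0+7+0+6+7+5+4+1+7+7+6+5+7+3 = 127

127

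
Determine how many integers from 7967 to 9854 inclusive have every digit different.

1000

The integers in [7967, 9854] that have every digit different: 7968, 7980, 7981, 7982, 7983, 7984, …, 9853, 9854.
1000 qualify.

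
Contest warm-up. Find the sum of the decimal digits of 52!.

52! = 80658175170943878571660636856403766975289505440883277824000000000000
Sum of its 68 digits: 279.

279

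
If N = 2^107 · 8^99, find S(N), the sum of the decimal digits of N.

562

2^107 · 8^99 = 41315998049390537434494706752048189989275292685267576205290549704650361952269459114074325652482205302974450751563959894016
Sum of its 122 digits: 562.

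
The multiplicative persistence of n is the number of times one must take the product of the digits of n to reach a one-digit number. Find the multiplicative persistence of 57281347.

57281347 → 47040 → 0 (2 steps)

2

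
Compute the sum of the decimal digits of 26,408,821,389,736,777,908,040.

109

2+6+4+0+8+8+2+1+3+8+9+7+3+6+7+7+7+9+0+8+0+4+0 = 109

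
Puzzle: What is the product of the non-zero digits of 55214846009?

5×5×2×1×4×8×4×6×9 = 345600

345600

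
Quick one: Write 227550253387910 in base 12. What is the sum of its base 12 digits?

57

227550253387910 in base 12 is 2163091B552372.
Digit sum: 2+1+6+3+0+9+1+11+5+5+2+3+7+2 = 57.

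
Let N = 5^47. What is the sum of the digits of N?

5^47 = 710542735760100185871124267578125
Sum of its 33 digits: 128.

128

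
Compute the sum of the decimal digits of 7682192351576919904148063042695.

142

7+6+8+2+1+9+2+3+5+1+5+7+6+9+1+9+9+0+4+1+4+8+0+6+3+0+4+2+6+9+5 = 142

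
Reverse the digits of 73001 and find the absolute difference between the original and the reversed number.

62964

Reverse of 73001 is 10037.
|73001 − 10037| = 62964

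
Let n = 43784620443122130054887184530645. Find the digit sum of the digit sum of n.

First digit sum: 122.
1+2+2 = 5.

5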